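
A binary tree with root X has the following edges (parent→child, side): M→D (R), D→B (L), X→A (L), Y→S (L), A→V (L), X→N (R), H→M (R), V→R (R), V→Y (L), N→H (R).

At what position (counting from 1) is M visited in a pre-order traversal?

9

Pre-order visits the node, then its left subtree, then its right subtree.
Visit X.
At X: go left to A.
  Visit A.
  At A: go left to V.
    Visit V.
    At V: go left to Y.
      Visit Y.
      At Y: go left to S.
        S is a leaf — visit S.
      At Y: no right child.
    At V: go right to R.
      R is a leaf — visit R.
  At A: no right child.
At X: go right to N.
  Visit N.
  At N: no left child.
  At N: go right to H.
    Visit H.
    At H: no left child.
    At H: go right to M.
      Visit M.
      At M: no left child.
      At M: go right to D.
        Visit D.
        At D: go left to B.
          B is a leaf — visit B.
        At D: no right child.
Full pre-order sequence: X, A, V, Y, S, R, N, H, M, D, B.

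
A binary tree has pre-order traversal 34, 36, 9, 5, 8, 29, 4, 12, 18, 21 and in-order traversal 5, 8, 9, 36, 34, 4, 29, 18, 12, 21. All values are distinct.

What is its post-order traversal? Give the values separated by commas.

8, 5, 9, 36, 4, 18, 21, 12, 29, 34

The first element of pre-order is the root; it splits in-order into left and right subtrees.
Root 34: left subtree has 4 nodes {5, 8, 9, 36}, right has 5 {4, 29, 18, 12, 21}.
  Root 36: left subtree has 3 nodes {5, 8, 9}, right has 0 { }.
    Root 9: left subtree has 2 nodes {5, 8}, right has 0 { }.
      Root 5: left subtree has 0 nodes { }, right has 1 {8}.
  Root 29: left subtree has 1 node {4}, right has 3 {18, 12, 21}.
    Root 12: left subtree has 1 node {18}, right has 1 {21}.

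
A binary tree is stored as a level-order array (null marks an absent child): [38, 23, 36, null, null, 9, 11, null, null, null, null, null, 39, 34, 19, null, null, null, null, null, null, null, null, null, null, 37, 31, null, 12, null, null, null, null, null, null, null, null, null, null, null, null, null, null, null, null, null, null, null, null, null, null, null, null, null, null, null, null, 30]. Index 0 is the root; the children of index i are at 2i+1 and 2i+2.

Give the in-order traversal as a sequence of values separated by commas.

23, 38, 9, 37, 39, 31, 36, 34, 30, 12, 11, 19

In-order visits the left subtree, then the node, then the right subtree.
At 38: go left to 23.
  23 is a leaf — visit 23.
Visit 38.
At 38: go right to 36.
  At 36: go left to 9.
    At 9: no left child.
    Visit 9.
    At 9: go right to 39.
      At 39: go left to 37.
        37 is a leaf — visit 37.
      Visit 39.
      At 39: go right to 31.
        31 is a leaf — visit 31.
  Visit 36.
  At 36: go right to 11.
    At 11: go left to 34.
      At 34: no left child.
      Visit 34.
      At 34: go right to 12.
        At 12: go left to 30.
          30 is a leaf — visit 30.
        Visit 12.
        At 12: no right child.
    Visit 11.
    At 11: go right to 19.
      19 is a leaf — visit 19.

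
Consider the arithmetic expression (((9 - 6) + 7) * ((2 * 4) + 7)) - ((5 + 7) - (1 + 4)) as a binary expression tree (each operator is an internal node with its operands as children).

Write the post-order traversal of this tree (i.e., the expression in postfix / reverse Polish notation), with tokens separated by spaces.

9 6 - 7 + 2 4 * 7 + * 5 7 + 1 4 + - -

Post-order on an expression tree gives postfix notation: for each operator, emit left operand, right operand, then the operator.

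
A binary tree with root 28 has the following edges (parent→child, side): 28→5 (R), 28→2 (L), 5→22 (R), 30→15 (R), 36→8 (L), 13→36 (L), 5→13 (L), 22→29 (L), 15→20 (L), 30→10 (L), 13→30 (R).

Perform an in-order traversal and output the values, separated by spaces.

In-order visits the left subtree, then the node, then the right subtree.
At 28: go left to 2.
  2 is a leaf — visit 2.
Visit 28.
At 28: go right to 5.
  At 5: go left to 13.
    At 13: go left to 36.
      At 36: go left to 8.
        8 is a leaf — visit 8.
      Visit 36.
      At 36: no right child.
    Visit 13.
    At 13: go right to 30.
      At 30: go left to 10.
        10 is a leaf — visit 10.
      Visit 30.
      At 30: go right to 15.
        At 15: go left to 20.
          20 is a leaf — visit 20.
        Visit 15.
        At 15: no right child.
  Visit 5.
  At 5: go right to 22.
    At 22: go left to 29.
      29 is a leaf — visit 29.
    Visit 22.
    At 22: no right child.

2 28 8 36 13 10 30 20 15 5 29 22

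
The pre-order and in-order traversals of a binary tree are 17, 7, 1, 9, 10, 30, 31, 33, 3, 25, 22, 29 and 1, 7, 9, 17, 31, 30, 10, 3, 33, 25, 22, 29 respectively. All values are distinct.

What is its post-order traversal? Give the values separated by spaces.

The first element of pre-order is the root; it splits in-order into left and right subtrees.
Root 17: left subtree has 3 nodes {1, 7, 9}, right has 8 {31, 30, 10, 3, 33, 25, 22, 29}.
  Root 7: left subtree has 1 node {1}, right has 1 {9}.
  Root 10: left subtree has 2 nodes {31, 30}, right has 5 {3, 33, 25, 22, 29}.
    Root 30: left subtree has 1 node {31}, right has 0 { }.
    Root 33: left subtree has 1 node {3}, right has 3 {25, 22, 29}.
      Root 25: left subtree has 0 nodes { }, right has 2 {22, 29}.
        Root 22: left subtree has 0 nodes { }, right has 1 {29}.

1 9 7 31 30 3 29 22 25 33 10 17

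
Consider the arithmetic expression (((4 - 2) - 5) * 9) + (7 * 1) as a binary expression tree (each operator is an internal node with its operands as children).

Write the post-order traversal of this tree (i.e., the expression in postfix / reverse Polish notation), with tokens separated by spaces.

Post-order on an expression tree gives postfix notation: for each operator, emit left operand, right operand, then the operator.

4 2 - 5 - 9 * 7 1 * +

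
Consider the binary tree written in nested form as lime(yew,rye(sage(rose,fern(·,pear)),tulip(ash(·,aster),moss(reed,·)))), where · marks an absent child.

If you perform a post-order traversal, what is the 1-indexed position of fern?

Post-order visits the left subtree, then the right subtree, then the node.
At lime: go left to yew.
  yew is a leaf — visit yew.
At lime: go right to rye.
  At rye: go left to sage.
    At sage: go left to rose.
      rose is a leaf — visit rose.
    At sage: go right to fern.
      At fern: no left child.
      At fern: go right to pear.
        pear is a leaf — visit pear.
      Visit fern.
    Visit sage.
  At rye: go right to tulip.
    At tulip: go left to ash.
      At ash: no left child.
      At ash: go right to aster.
        aster is a leaf — visit aster.
      Visit ash.
    At tulip: go right to moss.
      At moss: go left to reed.
        reed is a leaf — visit reed.
      At moss: no right child.
      Visit moss.
    Visit tulip.
  Visit rye.
Visit lime.
Full post-order sequence: yew, rose, pear, fern, sage, aster, ash, reed, moss, tulip, rye, lime.

4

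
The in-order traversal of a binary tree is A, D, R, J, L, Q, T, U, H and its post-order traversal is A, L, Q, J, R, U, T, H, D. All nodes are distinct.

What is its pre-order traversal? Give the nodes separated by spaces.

The last element of post-order is the root; it splits in-order into left and right subtrees.
Root D: left subtree has 1 node {A}, right has 7 {R, J, L, Q, T, U, H}.
  Root H: left subtree has 6 nodes {R, J, L, Q, T, U}, right has 0 { }.
    Root T: left subtree has 4 nodes {R, J, L, Q}, right has 1 {U}.
      Root R: left subtree has 0 nodes { }, right has 3 {J, L, Q}.
        Root J: left subtree has 0 nodes { }, right has 2 {L, Q}.
          Root Q: left subtree has 1 node {L}, right has 0 { }.

D A H T R J Q L U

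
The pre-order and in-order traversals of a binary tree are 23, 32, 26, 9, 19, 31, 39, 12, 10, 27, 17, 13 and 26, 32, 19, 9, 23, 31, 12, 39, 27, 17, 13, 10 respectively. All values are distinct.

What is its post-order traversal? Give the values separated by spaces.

The first element of pre-order is the root; it splits in-order into left and right subtrees.
Root 23: left subtree has 4 nodes {26, 32, 19, 9}, right has 7 {31, 12, 39, 27, 17, 13, 10}.
  Root 32: left subtree has 1 node {26}, right has 2 {19, 9}.
    Root 9: left subtree has 1 node {19}, right has 0 { }.
  Root 31: left subtree has 0 nodes { }, right has 6 {12, 39, 27, 17, 13, 10}.
    Root 39: left subtree has 1 node {12}, right has 4 {27, 17, 13, 10}.
      Root 10: left subtree has 3 nodes {27, 17, 13}, right has 0 { }.
        Root 27: left subtree has 0 nodes { }, right has 2 {17, 13}.
          Root 17: left subtree has 0 nodes { }, right has 1 {13}.

26 19 9 32 12 13 17 27 10 39 31 23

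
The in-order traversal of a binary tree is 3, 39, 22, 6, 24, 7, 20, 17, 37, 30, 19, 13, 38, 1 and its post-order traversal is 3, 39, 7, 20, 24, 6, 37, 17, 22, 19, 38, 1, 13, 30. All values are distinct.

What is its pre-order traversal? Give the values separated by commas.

The last element of post-order is the root; it splits in-order into left and right subtrees.
Root 30: left subtree has 9 nodes {3, 39, 22, 6, 24, 7, 20, 17, 37}, right has 4 {19, 13, 38, 1}.
  Root 22: left subtree has 2 nodes {3, 39}, right has 6 {6, 24, 7, 20, 17, 37}.
    Root 39: left subtree has 1 node {3}, right has 0 { }.
    Root 17: left subtree has 4 nodes {6, 24, 7, 20}, right has 1 {37}.
      Root 6: left subtree has 0 nodes { }, right has 3 {24, 7, 20}.
        Root 24: left subtree has 0 nodes { }, right has 2 {7, 20}.
          Root 20: left subtree has 1 node {7}, right has 0 { }.
  Root 13: left subtree has 1 node {19}, right has 2 {38, 1}.
    Root 1: left subtree has 1 node {38}, right has 0 { }.

30, 22, 39, 3, 17, 6, 24, 20, 7, 37, 13, 19, 1, 38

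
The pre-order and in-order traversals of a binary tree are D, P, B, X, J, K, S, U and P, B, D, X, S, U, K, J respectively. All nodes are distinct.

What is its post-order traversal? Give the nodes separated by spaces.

B P U S K J X D

The first element of pre-order is the root; it splits in-order into left and right subtrees.
Root D: left subtree has 2 nodes {P, B}, right has 5 {X, S, U, K, J}.
  Root P: left subtree has 0 nodes { }, right has 1 {B}.
  Root X: left subtree has 0 nodes { }, right has 4 {S, U, K, J}.
    Root J: left subtree has 3 nodes {S, U, K}, right has 0 { }.
      Root K: left subtree has 2 nodes {S, U}, right has 0 { }.
        Root S: left subtree has 0 nodes { }, right has 1 {U}.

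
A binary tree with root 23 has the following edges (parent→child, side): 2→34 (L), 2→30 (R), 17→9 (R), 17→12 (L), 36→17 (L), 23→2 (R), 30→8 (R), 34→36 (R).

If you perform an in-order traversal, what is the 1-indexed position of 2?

7

In-order visits the left subtree, then the node, then the right subtree.
At 23: no left child.
Visit 23.
At 23: go right to 2.
  At 2: go left to 34.
    At 34: no left child.
    Visit 34.
    At 34: go right to 36.
      At 36: go left to 17.
        At 17: go left to 12.
          12 is a leaf — visit 12.
        Visit 17.
        At 17: go right to 9.
          9 is a leaf — visit 9.
      Visit 36.
      At 36: no right child.
  Visit 2.
  At 2: go right to 30.
    At 30: no left child.
    Visit 30.
    At 30: go right to 8.
      8 is a leaf — visit 8.
Full in-order sequence: 23, 34, 12, 17, 9, 36, 2, 30, 8.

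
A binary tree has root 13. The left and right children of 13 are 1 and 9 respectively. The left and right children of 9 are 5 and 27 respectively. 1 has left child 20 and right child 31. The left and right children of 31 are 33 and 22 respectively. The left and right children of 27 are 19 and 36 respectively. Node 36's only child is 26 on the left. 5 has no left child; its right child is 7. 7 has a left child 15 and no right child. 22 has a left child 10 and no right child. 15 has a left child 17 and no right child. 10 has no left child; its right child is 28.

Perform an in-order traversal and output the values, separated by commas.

In-order visits the left subtree, then the node, then the right subtree.
At 13: go left to 1.
  At 1: go left to 20.
    20 is a leaf — visit 20.
  Visit 1.
  At 1: go right to 31.
    At 31: go left to 33.
      33 is a leaf — visit 33.
    Visit 31.
    At 31: go right to 22.
      At 22: go left to 10.
        At 10: no left child.
        Visit 10.
        At 10: go right to 28.
          28 is a leaf — visit 28.
      Visit 22.
      At 22: no right child.
Visit 13.
At 13: go right to 9.
  At 9: go left to 5.
    At 5: no left child.
    Visit 5.
    At 5: go right to 7.
      At 7: go left to 15.
        At 15: go left to 17.
          17 is a leaf — visit 17.
        Visit 15.
        At 15: no right child.
      Visit 7.
      At 7: no right child.
  Visit 9.
  At 9: go right to 27.
    At 27: go left to 19.
      19 is a leaf — visit 19.
    Visit 27.
    At 27: go right to 36.
      At 36: go left to 26.
        26 is a leaf — visit 26.
      Visit 36.
      At 36: no right child.

20, 1, 33, 31, 10, 28, 22, 13, 5, 17, 15, 7, 9, 19, 27, 26, 36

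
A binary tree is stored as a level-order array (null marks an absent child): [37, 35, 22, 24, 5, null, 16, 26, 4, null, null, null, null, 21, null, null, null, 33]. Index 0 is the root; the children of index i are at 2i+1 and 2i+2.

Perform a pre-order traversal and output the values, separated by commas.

Pre-order visits the node, then its left subtree, then its right subtree.
Visit 37.
At 37: go left to 35.
  Visit 35.
  At 35: go left to 24.
    Visit 24.
    At 24: go left to 26.
      26 is a leaf — visit 26.
    At 24: go right to 4.
      Visit 4.
      At 4: go left to 33.
        33 is a leaf — visit 33.
      At 4: no right child.
  At 35: go right to 5.
    5 is a leaf — visit 5.
At 37: go right to 22.
  Visit 22.
  At 22: no left child.
  At 22: go right to 16.
    Visit 16.
    At 16: go left to 21.
      21 is a leaf — visit 21.
    At 16: no right child.

37, 35, 24, 26, 4, 33, 5, 22, 16, 21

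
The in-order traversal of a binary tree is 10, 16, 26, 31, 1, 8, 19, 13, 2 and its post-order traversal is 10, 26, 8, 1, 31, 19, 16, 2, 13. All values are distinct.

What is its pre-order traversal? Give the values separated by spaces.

13 16 10 19 31 26 1 8 2

The last element of post-order is the root; it splits in-order into left and right subtrees.
Root 13: left subtree has 7 nodes {10, 16, 26, 31, 1, 8, 19}, right has 1 {2}.
  Root 16: left subtree has 1 node {10}, right has 5 {26, 31, 1, 8, 19}.
    Root 19: left subtree has 4 nodes {26, 31, 1, 8}, right has 0 { }.
      Root 31: left subtree has 1 node {26}, right has 2 {1, 8}.
        Root 1: left subtree has 0 nodes { }, right has 1 {8}.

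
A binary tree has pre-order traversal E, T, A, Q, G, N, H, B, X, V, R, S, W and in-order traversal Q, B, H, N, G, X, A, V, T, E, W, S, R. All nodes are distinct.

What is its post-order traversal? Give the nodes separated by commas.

B, H, N, X, G, Q, V, A, T, W, S, R, E

The first element of pre-order is the root; it splits in-order into left and right subtrees.
Root E: left subtree has 9 nodes {Q, B, H, N, G, X, A, V, T}, right has 3 {W, S, R}.
  Root T: left subtree has 8 nodes {Q, B, H, N, G, X, A, V}, right has 0 { }.
    Root A: left subtree has 6 nodes {Q, B, H, N, G, X}, right has 1 {V}.
      Root Q: left subtree has 0 nodes { }, right has 5 {B, H, N, G, X}.
        Root G: left subtree has 3 nodes {B, H, N}, right has 1 {X}.
          Root N: left subtree has 2 nodes {B, H}, right has 0 { }.
            Root H: left subtree has 1 node {B}, right has 0 { }.
  Root R: left subtree has 2 nodes {W, S}, right has 0 { }.
    Root S: left subtree has 1 node {W}, right has 0 { }.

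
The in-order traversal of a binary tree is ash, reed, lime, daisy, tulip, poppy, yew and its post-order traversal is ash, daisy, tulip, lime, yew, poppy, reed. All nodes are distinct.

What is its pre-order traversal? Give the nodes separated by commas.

reed, ash, poppy, lime, tulip, daisy, yew

The last element of post-order is the root; it splits in-order into left and right subtrees.
Root reed: left subtree has 1 node {ash}, right has 5 {lime, daisy, tulip, poppy, yew}.
  Root poppy: left subtree has 3 nodes {lime, daisy, tulip}, right has 1 {yew}.
    Root lime: left subtree has 0 nodes { }, right has 2 {daisy, tulip}.
      Root tulip: left subtree has 1 node {daisy}, right has 0 { }.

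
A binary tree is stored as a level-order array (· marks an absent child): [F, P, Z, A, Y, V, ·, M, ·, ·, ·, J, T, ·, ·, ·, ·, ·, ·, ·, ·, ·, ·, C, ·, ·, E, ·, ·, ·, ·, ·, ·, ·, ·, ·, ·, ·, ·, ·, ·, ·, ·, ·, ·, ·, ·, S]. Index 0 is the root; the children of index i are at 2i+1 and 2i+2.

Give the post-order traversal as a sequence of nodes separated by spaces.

M A Y P S C J E T V Z F

Post-order visits the left subtree, then the right subtree, then the node.
At F: go left to P.
  At P: go left to A.
    At A: go left to M.
      M is a leaf — visit M.
    At A: no right child.
    Visit A.
  At P: go right to Y.
    Y is a leaf — visit Y.
  Visit P.
At F: go right to Z.
  At Z: go left to V.
    At V: go left to J.
      At J: go left to C.
        At C: go left to S.
          S is a leaf — visit S.
        At C: no right child.
        Visit C.
      At J: no right child.
      Visit J.
    At V: go right to T.
      At T: no left child.
      At T: go right to E.
        E is a leaf — visit E.
      Visit T.
    Visit V.
  At Z: no right child.
  Visit Z.
Visit F.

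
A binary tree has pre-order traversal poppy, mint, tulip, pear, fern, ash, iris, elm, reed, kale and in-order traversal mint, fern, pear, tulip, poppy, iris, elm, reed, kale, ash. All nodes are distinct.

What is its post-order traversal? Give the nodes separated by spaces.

fern pear tulip mint kale reed elm iris ash poppy

The first element of pre-order is the root; it splits in-order into left and right subtrees.
Root poppy: left subtree has 4 nodes {mint, fern, pear, tulip}, right has 5 {iris, elm, reed, kale, ash}.
  Root mint: left subtree has 0 nodes { }, right has 3 {fern, pear, tulip}.
    Root tulip: left subtree has 2 nodes {fern, pear}, right has 0 { }.
      Root pear: left subtree has 1 node {fern}, right has 0 { }.
  Root ash: left subtree has 4 nodes {iris, elm, reed, kale}, right has 0 { }.
    Root iris: left subtree has 0 nodes { }, right has 3 {elm, reed, kale}.
      Root elm: left subtree has 0 nodes { }, right has 2 {reed, kale}.
        Root reed: left subtree has 0 nodes { }, right has 1 {kale}.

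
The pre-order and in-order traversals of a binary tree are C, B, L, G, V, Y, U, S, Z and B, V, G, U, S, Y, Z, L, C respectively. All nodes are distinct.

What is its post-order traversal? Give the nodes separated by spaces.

V S U Z Y G L B C

The first element of pre-order is the root; it splits in-order into left and right subtrees.
Root C: left subtree has 8 nodes {B, V, G, U, S, Y, Z, L}, right has 0 { }.
  Root B: left subtree has 0 nodes { }, right has 7 {V, G, U, S, Y, Z, L}.
    Root L: left subtree has 6 nodes {V, G, U, S, Y, Z}, right has 0 { }.
      Root G: left subtree has 1 node {V}, right has 4 {U, S, Y, Z}.
        Root Y: left subtree has 2 nodes {U, S}, right has 1 {Z}.
          Root U: left subtree has 0 nodes { }, right has 1 {S}.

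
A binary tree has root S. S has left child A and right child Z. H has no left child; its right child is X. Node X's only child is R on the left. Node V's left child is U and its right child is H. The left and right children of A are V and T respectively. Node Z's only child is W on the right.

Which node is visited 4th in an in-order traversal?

In-order visits the left subtree, then the node, then the right subtree.
At S: go left to A.
  At A: go left to V.
    At V: go left to U.
      U is a leaf — visit U.
    Visit V.
    At V: go right to H.
      At H: no left child.
      Visit H.
      At H: go right to X.
        At X: go left to R.
          R is a leaf — visit R.
        Visit X.
        At X: no right child.
  Visit A.
  At A: go right to T.
    T is a leaf — visit T.
Visit S.
At S: go right to Z.
  At Z: no left child.
  Visit Z.
  At Z: go right to W.
    W is a leaf — visit W.
Full in-order sequence: U, V, H, R, X, A, T, S, Z, W.

R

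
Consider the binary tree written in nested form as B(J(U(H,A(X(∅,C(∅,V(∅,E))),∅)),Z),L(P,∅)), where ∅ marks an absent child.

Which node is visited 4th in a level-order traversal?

U

Level-order visits nodes level by level from the root, left to right within each level.
Level 0: B
Level 1: J, L
Level 2: U, Z, P
Level 3: H, A
Level 4: X
Level 5: C
Level 6: V
Level 7: E
Full level-order sequence: B, J, L, U, Z, P, H, A, X, C, V, E.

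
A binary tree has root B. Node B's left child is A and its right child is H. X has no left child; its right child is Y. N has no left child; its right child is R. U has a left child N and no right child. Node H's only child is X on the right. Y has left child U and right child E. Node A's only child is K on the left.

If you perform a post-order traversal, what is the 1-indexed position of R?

3

Post-order visits the left subtree, then the right subtree, then the node.
At B: go left to A.
  At A: go left to K.
    K is a leaf — visit K.
  At A: no right child.
  Visit A.
At B: go right to H.
  At H: no left child.
  At H: go right to X.
    At X: no left child.
    At X: go right to Y.
      At Y: go left to U.
        At U: go left to N.
          At N: no left child.
          At N: go right to R.
            R is a leaf — visit R.
          Visit N.
        At U: no right child.
        Visit U.
      At Y: go right to E.
        E is a leaf — visit E.
      Visit Y.
    Visit X.
  Visit H.
Visit B.
Full post-order sequence: K, A, R, N, U, E, Y, X, H, B.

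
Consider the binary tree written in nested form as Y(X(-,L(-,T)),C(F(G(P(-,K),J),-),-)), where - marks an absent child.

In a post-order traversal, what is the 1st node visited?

T

Post-order visits the left subtree, then the right subtree, then the node.
At Y: go left to X.
  At X: no left child.
  At X: go right to L.
    At L: no left child.
    At L: go right to T.
      T is a leaf — visit T.
    Visit L.
  Visit X.
At Y: go right to C.
  At C: go left to F.
    At F: go left to G.
      At G: go left to P.
        At P: no left child.
        At P: go right to K.
          K is a leaf — visit K.
        Visit P.
      At G: go right to J.
        J is a leaf — visit J.
      Visit G.
    At F: no right child.
    Visit F.
  At C: no right child.
  Visit C.
Visit Y.
Full post-order sequence: T, L, X, K, P, J, G, F, C, Y.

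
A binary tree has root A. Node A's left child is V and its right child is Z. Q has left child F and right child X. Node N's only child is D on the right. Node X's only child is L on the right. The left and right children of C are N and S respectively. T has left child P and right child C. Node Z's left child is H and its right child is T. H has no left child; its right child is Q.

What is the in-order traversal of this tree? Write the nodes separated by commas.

In-order visits the left subtree, then the node, then the right subtree.
At A: go left to V.
  V is a leaf — visit V.
Visit A.
At A: go right to Z.
  At Z: go left to H.
    At H: no left child.
    Visit H.
    At H: go right to Q.
      At Q: go left to F.
        F is a leaf — visit F.
      Visit Q.
      At Q: go right to X.
        At X: no left child.
        Visit X.
        At X: go right to L.
          L is a leaf — visit L.
  Visit Z.
  At Z: go right to T.
    At T: go left to P.
      P is a leaf — visit P.
    Visit T.
    At T: go right to C.
      At C: go left to N.
        At N: no left child.
        Visit N.
        At N: go right to D.
          D is a leaf — visit D.
      Visit C.
      At C: go right to S.
        S is a leaf — visit S.

V, A, H, F, Q, X, L, Z, P, T, N, D, C, S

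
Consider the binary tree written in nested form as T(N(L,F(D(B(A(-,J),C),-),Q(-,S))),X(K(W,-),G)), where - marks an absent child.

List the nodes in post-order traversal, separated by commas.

Post-order visits the left subtree, then the right subtree, then the node.
At T: go left to N.
  At N: go left to L.
    L is a leaf — visit L.
  At N: go right to F.
    At F: go left to D.
      At D: go left to B.
        At B: go left to A.
          At A: no left child.
          At A: go right to J.
            J is a leaf — visit J.
          Visit A.
        At B: go right to C.
          C is a leaf — visit C.
        Visit B.
      At D: no right child.
      Visit D.
    At F: go right to Q.
      At Q: no left child.
      At Q: go right to S.
        S is a leaf — visit S.
      Visit Q.
    Visit F.
  Visit N.
At T: go right to X.
  At X: go left to K.
    At K: go left to W.
      W is a leaf — visit W.
    At K: no right child.
    Visit K.
  At X: go right to G.
    G is a leaf — visit G.
  Visit X.
Visit T.

L, J, A, C, B, D, S, Q, F, N, W, K, G, X, T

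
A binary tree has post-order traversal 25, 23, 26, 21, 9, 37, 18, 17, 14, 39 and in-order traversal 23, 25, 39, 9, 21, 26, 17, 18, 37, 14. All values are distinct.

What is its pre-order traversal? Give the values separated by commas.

39, 23, 25, 14, 17, 9, 21, 26, 18, 37

The last element of post-order is the root; it splits in-order into left and right subtrees.
Root 39: left subtree has 2 nodes {23, 25}, right has 7 {9, 21, 26, 17, 18, 37, 14}.
  Root 23: left subtree has 0 nodes { }, right has 1 {25}.
  Root 14: left subtree has 6 nodes {9, 21, 26, 17, 18, 37}, right has 0 { }.
    Root 17: left subtree has 3 nodes {9, 21, 26}, right has 2 {18, 37}.
      Root 9: left subtree has 0 nodes { }, right has 2 {21, 26}.
        Root 21: left subtree has 0 nodes { }, right has 1 {26}.
      Root 18: left subtree has 0 nodes { }, right has 1 {37}.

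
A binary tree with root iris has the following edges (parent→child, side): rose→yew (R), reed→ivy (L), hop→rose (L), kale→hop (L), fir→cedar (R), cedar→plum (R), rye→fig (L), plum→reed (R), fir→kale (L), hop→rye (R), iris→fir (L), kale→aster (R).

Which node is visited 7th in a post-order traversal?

kale

Post-order visits the left subtree, then the right subtree, then the node.
At iris: go left to fir.
  At fir: go left to kale.
    At kale: go left to hop.
      At hop: go left to rose.
        At rose: no left child.
        At rose: go right to yew.
          yew is a leaf — visit yew.
        Visit rose.
      At hop: go right to rye.
        At rye: go left to fig.
          fig is a leaf — visit fig.
        At rye: no right child.
        Visit rye.
      Visit hop.
    At kale: go right to aster.
      aster is a leaf — visit aster.
    Visit kale.
  At fir: go right to cedar.
    At cedar: no left child.
    At cedar: go right to plum.
      At plum: no left child.
      At plum: go right to reed.
        At reed: go left to ivy.
          ivy is a leaf — visit ivy.
        At reed: no right child.
        Visit reed.
      Visit plum.
    Visit cedar.
  Visit fir.
At iris: no right child.
Visit iris.
Full post-order sequence: yew, rose, fig, rye, hop, aster, kale, ivy, reed, plum, cedar, fir, iris.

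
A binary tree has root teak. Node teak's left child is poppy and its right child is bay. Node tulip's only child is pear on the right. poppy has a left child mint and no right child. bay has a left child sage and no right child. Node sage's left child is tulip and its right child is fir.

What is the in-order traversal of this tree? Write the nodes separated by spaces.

In-order visits the left subtree, then the node, then the right subtree.
At teak: go left to poppy.
  At poppy: go left to mint.
    mint is a leaf — visit mint.
  Visit poppy.
  At poppy: no right child.
Visit teak.
At teak: go right to bay.
  At bay: go left to sage.
    At sage: go left to tulip.
      At tulip: no left child.
      Visit tulip.
      At tulip: go right to pear.
        pear is a leaf — visit pear.
    Visit sage.
    At sage: go right to fir.
      fir is a leaf — visit fir.
  Visit bay.
  At bay: no right child.

mint poppy teak tulip pear sage fir bay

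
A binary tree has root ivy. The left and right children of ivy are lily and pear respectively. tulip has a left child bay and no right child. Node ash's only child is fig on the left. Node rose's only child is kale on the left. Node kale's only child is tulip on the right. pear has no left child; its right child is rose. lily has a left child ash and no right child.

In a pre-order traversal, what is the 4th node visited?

fig

Pre-order visits the node, then its left subtree, then its right subtree.
Visit ivy.
At ivy: go left to lily.
  Visit lily.
  At lily: go left to ash.
    Visit ash.
    At ash: go left to fig.
      fig is a leaf — visit fig.
    At ash: no right child.
  At lily: no right child.
At ivy: go right to pear.
  Visit pear.
  At pear: no left child.
  At pear: go right to rose.
    Visit rose.
    At rose: go left to kale.
      Visit kale.
      At kale: no left child.
      At kale: go right to tulip.
        Visit tulip.
        At tulip: go left to bay.
          bay is a leaf — visit bay.
        At tulip: no right child.
    At rose: no right child.
Full pre-order sequence: ivy, lily, ash, fig, pear, rose, kale, tulip, bay.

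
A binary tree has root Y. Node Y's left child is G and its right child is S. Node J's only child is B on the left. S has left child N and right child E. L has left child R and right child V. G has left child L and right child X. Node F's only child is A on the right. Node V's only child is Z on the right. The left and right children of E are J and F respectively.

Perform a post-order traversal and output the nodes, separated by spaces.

Post-order visits the left subtree, then the right subtree, then the node.
At Y: go left to G.
  At G: go left to L.
    At L: go left to R.
      R is a leaf — visit R.
    At L: go right to V.
      At V: no left child.
      At V: go right to Z.
        Z is a leaf — visit Z.
      Visit V.
    Visit L.
  At G: go right to X.
    X is a leaf — visit X.
  Visit G.
At Y: go right to S.
  At S: go left to N.
    N is a leaf — visit N.
  At S: go right to E.
    At E: go left to J.
      At J: go left to B.
        B is a leaf — visit B.
      At J: no right child.
      Visit J.
    At E: go right to F.
      At F: no left child.
      At F: go right to A.
        A is a leaf — visit A.
      Visit F.
    Visit E.
  Visit S.
Visit Y.

R Z V L X G N B J A F E S Y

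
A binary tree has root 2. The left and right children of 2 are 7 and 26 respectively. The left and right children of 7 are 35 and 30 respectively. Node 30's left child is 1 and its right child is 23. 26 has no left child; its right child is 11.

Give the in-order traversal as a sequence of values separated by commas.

In-order visits the left subtree, then the node, then the right subtree.
At 2: go left to 7.
  At 7: go left to 35.
    35 is a leaf — visit 35.
  Visit 7.
  At 7: go right to 30.
    At 30: go left to 1.
      1 is a leaf — visit 1.
    Visit 30.
    At 30: go right to 23.
      23 is a leaf — visit 23.
Visit 2.
At 2: go right to 26.
  At 26: no left child.
  Visit 26.
  At 26: go right to 11.
    11 is a leaf — visit 11.

35, 7, 1, 30, 23, 2, 26, 11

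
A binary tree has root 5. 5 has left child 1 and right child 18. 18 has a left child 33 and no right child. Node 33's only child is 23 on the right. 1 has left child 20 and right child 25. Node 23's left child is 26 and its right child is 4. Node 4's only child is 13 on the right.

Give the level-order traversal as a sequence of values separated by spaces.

5 1 18 20 25 33 23 26 4 13

Level-order visits nodes level by level from the root, left to right within each level.
Level 0: 5
Level 1: 1, 18
Level 2: 20, 25, 33
Level 3: 23
Level 4: 26, 4
Level 5: 13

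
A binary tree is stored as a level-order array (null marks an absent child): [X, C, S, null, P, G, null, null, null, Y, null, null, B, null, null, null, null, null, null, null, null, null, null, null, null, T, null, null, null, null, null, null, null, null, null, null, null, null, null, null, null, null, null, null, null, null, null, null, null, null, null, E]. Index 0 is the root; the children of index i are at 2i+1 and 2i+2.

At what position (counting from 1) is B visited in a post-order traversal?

Post-order visits the left subtree, then the right subtree, then the node.
At X: go left to C.
  At C: no left child.
  At C: go right to P.
    At P: go left to Y.
      Y is a leaf — visit Y.
    At P: no right child.
    Visit P.
  Visit C.
At X: go right to S.
  At S: go left to G.
    At G: no left child.
    At G: go right to B.
      At B: go left to T.
        At T: go left to E.
          E is a leaf — visit E.
        At T: no right child.
        Visit T.
      At B: no right child.
      Visit B.
    Visit G.
  At S: no right child.
  Visit S.
Visit X.
Full post-order sequence: Y, P, C, E, T, B, G, S, X.

6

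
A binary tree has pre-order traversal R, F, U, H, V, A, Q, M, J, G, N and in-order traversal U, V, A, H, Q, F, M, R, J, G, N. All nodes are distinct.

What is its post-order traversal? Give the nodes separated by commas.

A, V, Q, H, U, M, F, N, G, J, R

The first element of pre-order is the root; it splits in-order into left and right subtrees.
Root R: left subtree has 7 nodes {U, V, A, H, Q, F, M}, right has 3 {J, G, N}.
  Root F: left subtree has 5 nodes {U, V, A, H, Q}, right has 1 {M}.
    Root U: left subtree has 0 nodes { }, right has 4 {V, A, H, Q}.
      Root H: left subtree has 2 nodes {V, A}, right has 1 {Q}.
        Root V: left subtree has 0 nodes { }, right has 1 {A}.
  Root J: left subtree has 0 nodes { }, right has 2 {G, N}.
    Root G: left subtree has 0 nodes { }, right has 1 {N}.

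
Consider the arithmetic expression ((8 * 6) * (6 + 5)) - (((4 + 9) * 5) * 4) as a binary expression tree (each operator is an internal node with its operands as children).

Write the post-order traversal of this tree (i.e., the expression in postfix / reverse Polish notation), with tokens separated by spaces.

Post-order on an expression tree gives postfix notation: for each operator, emit left operand, right operand, then the operator.

8 6 * 6 5 + * 4 9 + 5 * 4 * -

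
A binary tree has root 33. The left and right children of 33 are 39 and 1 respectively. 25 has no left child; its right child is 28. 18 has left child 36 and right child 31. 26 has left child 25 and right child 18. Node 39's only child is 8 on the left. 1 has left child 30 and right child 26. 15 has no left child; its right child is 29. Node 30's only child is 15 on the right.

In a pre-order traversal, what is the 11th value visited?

Pre-order visits the node, then its left subtree, then its right subtree.
Visit 33.
At 33: go left to 39.
  Visit 39.
  At 39: go left to 8.
    8 is a leaf — visit 8.
  At 39: no right child.
At 33: go right to 1.
  Visit 1.
  At 1: go left to 30.
    Visit 30.
    At 30: no left child.
    At 30: go right to 15.
      Visit 15.
      At 15: no left child.
      At 15: go right to 29.
        29 is a leaf — visit 29.
  At 1: go right to 26.
    Visit 26.
    At 26: go left to 25.
      Visit 25.
      At 25: no left child.
      At 25: go right to 28.
        28 is a leaf — visit 28.
    At 26: go right to 18.
      Visit 18.
      At 18: go left to 36.
        36 is a leaf — visit 36.
      At 18: go right to 31.
        31 is a leaf — visit 31.
Full pre-order sequence: 33, 39, 8, 1, 30, 15, 29, 26, 25, 28, 18, 36, 31.

18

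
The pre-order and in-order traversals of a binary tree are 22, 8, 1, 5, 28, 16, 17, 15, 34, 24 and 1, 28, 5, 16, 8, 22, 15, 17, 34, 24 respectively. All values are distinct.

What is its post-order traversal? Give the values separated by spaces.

28 16 5 1 8 15 24 34 17 22

The first element of pre-order is the root; it splits in-order into left and right subtrees.
Root 22: left subtree has 5 nodes {1, 28, 5, 16, 8}, right has 4 {15, 17, 34, 24}.
  Root 8: left subtree has 4 nodes {1, 28, 5, 16}, right has 0 { }.
    Root 1: left subtree has 0 nodes { }, right has 3 {28, 5, 16}.
      Root 5: left subtree has 1 node {28}, right has 1 {16}.
  Root 17: left subtree has 1 node {15}, right has 2 {34, 24}.
    Root 34: left subtree has 0 nodes { }, right has 1 {24}.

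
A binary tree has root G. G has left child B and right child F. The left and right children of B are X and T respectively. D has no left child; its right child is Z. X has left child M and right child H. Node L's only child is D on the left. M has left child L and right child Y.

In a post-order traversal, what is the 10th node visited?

F

Post-order visits the left subtree, then the right subtree, then the node.
At G: go left to B.
  At B: go left to X.
    At X: go left to M.
      At M: go left to L.
        At L: go left to D.
          At D: no left child.
          At D: go right to Z.
            Z is a leaf — visit Z.
          Visit D.
        At L: no right child.
        Visit L.
      At M: go right to Y.
        Y is a leaf — visit Y.
      Visit M.
    At X: go right to H.
      H is a leaf — visit H.
    Visit X.
  At B: go right to T.
    T is a leaf — visit T.
  Visit B.
At G: go right to F.
  F is a leaf — visit F.
Visit G.
Full post-order sequence: Z, D, L, Y, M, H, X, T, B, F, G.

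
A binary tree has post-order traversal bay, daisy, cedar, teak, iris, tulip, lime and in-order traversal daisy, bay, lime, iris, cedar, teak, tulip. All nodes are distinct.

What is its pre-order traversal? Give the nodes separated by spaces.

lime daisy bay tulip iris teak cedar

The last element of post-order is the root; it splits in-order into left and right subtrees.
Root lime: left subtree has 2 nodes {daisy, bay}, right has 4 {iris, cedar, teak, tulip}.
  Root daisy: left subtree has 0 nodes { }, right has 1 {bay}.
  Root tulip: left subtree has 3 nodes {iris, cedar, teak}, right has 0 { }.
    Root iris: left subtree has 0 nodes { }, right has 2 {cedar, teak}.
      Root teak: left subtree has 1 node {cedar}, right has 0 { }.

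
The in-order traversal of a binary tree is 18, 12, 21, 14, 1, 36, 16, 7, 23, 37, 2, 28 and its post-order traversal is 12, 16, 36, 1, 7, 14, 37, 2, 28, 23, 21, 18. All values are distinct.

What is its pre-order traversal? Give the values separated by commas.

The last element of post-order is the root; it splits in-order into left and right subtrees.
Root 18: left subtree has 0 nodes { }, right has 11 {12, 21, 14, 1, 36, 16, 7, 23, 37, 2, 28}.
  Root 21: left subtree has 1 node {12}, right has 9 {14, 1, 36, 16, 7, 23, 37, 2, 28}.
    Root 23: left subtree has 5 nodes {14, 1, 36, 16, 7}, right has 3 {37, 2, 28}.
      Root 14: left subtree has 0 nodes { }, right has 4 {1, 36, 16, 7}.
        Root 7: left subtree has 3 nodes {1, 36, 16}, right has 0 { }.
          Root 1: left subtree has 0 nodes { }, right has 2 {36, 16}.
            Root 36: left subtree has 0 nodes { }, right has 1 {16}.
      Root 28: left subtree has 2 nodes {37, 2}, right has 0 { }.
        Root 2: left subtree has 1 node {37}, right has 0 { }.

18, 21, 12, 23, 14, 7, 1, 36, 16, 28, 2, 37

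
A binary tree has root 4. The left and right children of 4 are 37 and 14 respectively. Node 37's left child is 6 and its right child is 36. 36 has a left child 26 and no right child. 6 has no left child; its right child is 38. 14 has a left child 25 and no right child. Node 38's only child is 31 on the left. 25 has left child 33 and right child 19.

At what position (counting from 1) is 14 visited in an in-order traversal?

In-order visits the left subtree, then the node, then the right subtree.
At 4: go left to 37.
  At 37: go left to 6.
    At 6: no left child.
    Visit 6.
    At 6: go right to 38.
      At 38: go left to 31.
        31 is a leaf — visit 31.
      Visit 38.
      At 38: no right child.
  Visit 37.
  At 37: go right to 36.
    At 36: go left to 26.
      26 is a leaf — visit 26.
    Visit 36.
    At 36: no right child.
Visit 4.
At 4: go right to 14.
  At 14: go left to 25.
    At 25: go left to 33.
      33 is a leaf — visit 33.
    Visit 25.
    At 25: go right to 19.
      19 is a leaf — visit 19.
  Visit 14.
  At 14: no right child.
Full in-order sequence: 6, 31, 38, 37, 26, 36, 4, 33, 25, 19, 14.

11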